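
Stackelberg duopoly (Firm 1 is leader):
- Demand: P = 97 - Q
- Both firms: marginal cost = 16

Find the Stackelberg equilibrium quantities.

q₁* (leader) = 40.5, q₂* (follower) = 20.25

Work:
Follower's reaction: q₂ = (a - c - q₁)/2
Leader substitutes: π₁ = q₁·(a - q₁ - (a-c-q₁)/2 - c)
FOC: q₁* = (97 - 16)/2 = 40.50
Then: q₂* = (97 - 16 - 40.5)/2 = 20.25
Leader has first-mover advantage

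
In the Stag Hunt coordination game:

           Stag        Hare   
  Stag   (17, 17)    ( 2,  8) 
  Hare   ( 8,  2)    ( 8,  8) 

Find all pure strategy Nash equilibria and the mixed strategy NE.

Pure NE: (Stag, Stag) and (Hare, Hare); Mixed NE: p = 0.4, q = 0.4

Work:
Check pure NE:
(Stag, Stag): (17, 17) - no unilateral deviation beneficial
(Hare, Hare): (8, 8) - no unilateral deviation beneficial
Mixed NE: P1 plays Stag with p = 0.4, P2 plays Stag with q = 0.4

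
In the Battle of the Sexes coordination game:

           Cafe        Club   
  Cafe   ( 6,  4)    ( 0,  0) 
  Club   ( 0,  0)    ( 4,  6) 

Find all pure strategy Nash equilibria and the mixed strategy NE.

Pure NE: (Cafe, Cafe) and (Club, Club); Mixed NE: p = 0.6, q = 0.4

Work:
Check pure NE:
(Cafe, Cafe): (6, 4) - no unilateral deviation beneficial
(Club, Club): (4, 6) - no unilateral deviation beneficial
Mixed NE: P1 plays Cafe with p = 0.6, P2 plays Cafe with q = 0.4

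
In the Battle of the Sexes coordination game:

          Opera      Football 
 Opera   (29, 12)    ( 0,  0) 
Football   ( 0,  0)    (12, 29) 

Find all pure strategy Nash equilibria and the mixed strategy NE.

Pure NE: (Opera, Opera) and (Football, Football); Mixed NE: p = 0.7073, q = 0.2927

Work:
Check pure NE:
(Opera, Opera): (29, 12) - no unilateral deviation beneficial
(Football, Football): (12, 29) - no unilateral deviation beneficial
Mixed NE: P1 plays Opera with p = 0.7073, P2 plays Opera with q = 0.2927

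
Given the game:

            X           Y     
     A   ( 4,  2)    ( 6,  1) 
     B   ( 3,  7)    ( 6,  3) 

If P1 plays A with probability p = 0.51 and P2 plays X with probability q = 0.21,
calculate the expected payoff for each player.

E[P1] = 5.4771, E[P2] = 2.4987

Work:
E[P1] = p·q·π₁(A,X) + p·(1-q)·π₁(A,Y) + (1-p)·q·π₁(B,X) + (1-p)·(1-q)·π₁(B,Y)
= 0.51·0.21·4 + 0.51·0.79·6 + 0.49·0.21·3 + 0.49·0.79·6
= 5.4771

E[P2] = 2.4987 (similar calculation)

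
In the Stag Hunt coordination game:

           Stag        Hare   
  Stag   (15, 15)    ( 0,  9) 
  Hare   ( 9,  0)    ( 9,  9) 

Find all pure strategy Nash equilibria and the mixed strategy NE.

Pure NE: (Stag, Stag) and (Hare, Hare); Mixed NE: p = 0.6, q = 0.6

Work:
Check pure NE:
(Stag, Stag): (15, 15) - no unilateral deviation beneficial
(Hare, Hare): (9, 9) - no unilateral deviation beneficial
Mixed NE: P1 plays Stag with p = 0.6, P2 plays Stag with q = 0.6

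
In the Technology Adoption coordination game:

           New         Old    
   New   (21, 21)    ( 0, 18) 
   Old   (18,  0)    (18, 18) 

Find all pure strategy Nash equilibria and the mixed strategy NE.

Pure NE: (New, New) and (Old, Old); Mixed NE: p = 0.8571, q = 0.8571

Work:
Check pure NE:
(New, New): (21, 21) - no unilateral deviation beneficial
(Old, Old): (18, 18) - no unilateral deviation beneficial
Mixed NE: P1 plays New with p = 0.8571, P2 plays New with q = 0.8571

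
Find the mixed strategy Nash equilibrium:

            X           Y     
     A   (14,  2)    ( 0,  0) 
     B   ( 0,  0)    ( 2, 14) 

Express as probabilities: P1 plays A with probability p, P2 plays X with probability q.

p = 0.875, q = 0.125

Work:
Find probabilities that make opponent indifferent:
P2 chooses q to make P1 indifferent between A and B
P1 chooses p to make P2 indifferent between X and Y
Mixed NE: P1 plays (A: 0.875, B: 0.125), P2 plays (X: 0.125, Y: 0.875)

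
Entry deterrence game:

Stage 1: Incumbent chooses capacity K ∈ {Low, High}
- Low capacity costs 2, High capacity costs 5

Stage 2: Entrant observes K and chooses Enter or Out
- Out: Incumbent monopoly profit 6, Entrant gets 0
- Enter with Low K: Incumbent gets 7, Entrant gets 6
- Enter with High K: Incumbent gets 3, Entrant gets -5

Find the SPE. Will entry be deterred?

SPE: (Low, Enter|Low, Out|High); Entry not deterred. Incumbent net profit = 5, Entrant gets 6

Work:
After Low K: Entrant enters (6 > 0)
After High K: Entrant stays out (-5 < 0)
Incumbent: Low → 7−2=5, High → 6−5=1
Incumbent chooses Low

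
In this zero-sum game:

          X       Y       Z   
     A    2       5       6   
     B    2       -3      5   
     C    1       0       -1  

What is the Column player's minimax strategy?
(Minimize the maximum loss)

Column should play X, value = 2

Work:
Column player minimizes Row's maximum payoff:
Column X: max payoff to Row = 2
Column Y: max payoff to Row = 5
Column Z: max payoff to Row = 6
Minimum is 2, achieved by column X.
Minimax strategy: X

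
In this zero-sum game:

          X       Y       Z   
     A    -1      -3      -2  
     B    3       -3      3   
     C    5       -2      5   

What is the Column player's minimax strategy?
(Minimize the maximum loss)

Column should play Y, value = -2

Work:
Column player minimizes Row's maximum payoff:
Column X: max payoff to Row = 5
Column Y: max payoff to Row = -2
Column Z: max payoff to Row = 5
Minimum is -2, achieved by column Y.
Minimax strategy: Y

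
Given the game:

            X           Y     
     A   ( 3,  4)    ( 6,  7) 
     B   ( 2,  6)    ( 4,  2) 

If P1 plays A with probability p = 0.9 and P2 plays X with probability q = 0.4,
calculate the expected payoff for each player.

E[P1] = 4.64, E[P2] = 5.58

Work:
E[P1] = p·q·π₁(A,X) + p·(1-q)·π₁(A,Y) + (1-p)·q·π₁(B,X) + (1-p)·(1-q)·π₁(B,Y)
= 0.9·0.4·3 + 0.9·0.6·6 + 0.1·0.4·2 + 0.1·0.6·4
= 4.64

E[P2] = 5.58 (similar calculation)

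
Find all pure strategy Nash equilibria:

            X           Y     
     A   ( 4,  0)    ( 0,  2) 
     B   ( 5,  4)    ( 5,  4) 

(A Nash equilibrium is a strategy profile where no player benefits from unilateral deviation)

Nash equilibrium: (B, X), (B, Y)

Work:
Best responses:
  P1 vs X: payoffs [4, 5] → best response B (payoff 5)
  P1 vs Y: payoffs [0, 5] → best response B (payoff 5)
  P2 vs A: payoffs [0, 2] → best response Y (payoff 2)
  P2 vs B: payoffs [4, 4] → best response X/Y (payoff 4)
Mutual best responses: (B,X), (B,Y) → Nash equilibria.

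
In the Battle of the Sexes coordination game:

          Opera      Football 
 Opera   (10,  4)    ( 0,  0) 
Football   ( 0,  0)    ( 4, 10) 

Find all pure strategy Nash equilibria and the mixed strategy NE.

Pure NE: (Opera, Opera) and (Football, Football); Mixed NE: p = 0.7143, q = 0.2857

Work:
Check pure NE:
(Opera, Opera): (10, 4) - no unilateral deviation beneficial
(Football, Football): (4, 10) - no unilateral deviation beneficial
Mixed NE: P1 plays Opera with p = 0.7143, P2 plays Opera with q = 0.2857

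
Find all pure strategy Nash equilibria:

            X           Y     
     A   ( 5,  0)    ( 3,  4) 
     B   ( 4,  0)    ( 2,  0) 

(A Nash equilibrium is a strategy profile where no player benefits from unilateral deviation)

Nash equilibrium: (A, Y)

Work:
Best responses:
  P1 vs X: payoffs [5, 4] → best response A (payoff 5)
  P1 vs Y: payoffs [3, 2] → best response A (payoff 3)
  P2 vs A: payoffs [0, 4] → best response Y (payoff 4)
  P2 vs B: payoffs [0, 0] → best response X/Y (payoff 0)
Mutual best responses: (A,Y) → Nash equilibria.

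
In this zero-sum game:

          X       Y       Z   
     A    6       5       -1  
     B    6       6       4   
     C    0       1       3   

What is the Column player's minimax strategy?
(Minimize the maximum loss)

Column should play Z, value = 4

Work:
Column player minimizes Row's maximum payoff:
Column X: max payoff to Row = 6
Column Y: max payoff to Row = 6
Column Z: max payoff to Row = 4
Minimum is 4, achieved by column Z.
Minimax strategy: Z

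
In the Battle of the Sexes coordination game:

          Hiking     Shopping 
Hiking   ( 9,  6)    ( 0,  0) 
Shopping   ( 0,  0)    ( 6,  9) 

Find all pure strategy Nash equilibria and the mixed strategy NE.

Pure NE: (Hiking, Hiking) and (Shopping, Shopping); Mixed NE: p = 0.6, q = 0.4

Work:
Check pure NE:
(Hiking, Hiking): (9, 6) - no unilateral deviation beneficial
(Shopping, Shopping): (6, 9) - no unilateral deviation beneficial
Mixed NE: P1 plays Hiking with p = 0.6, P2 plays Hiking with q = 0.4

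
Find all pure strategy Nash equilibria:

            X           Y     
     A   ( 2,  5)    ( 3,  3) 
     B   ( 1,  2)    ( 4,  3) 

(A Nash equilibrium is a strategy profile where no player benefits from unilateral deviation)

Nash equilibrium: (A, X), (B, Y)

Work:
Best responses:
  P1 vs X: payoffs [2, 1] → best response A (payoff 2)
  P1 vs Y: payoffs [3, 4] → best response B (payoff 4)
  P2 vs A: payoffs [5, 3] → best response X (payoff 5)
  P2 vs B: payoffs [2, 3] → best response Y (payoff 3)
Mutual best responses: (A,X), (B,Y) → Nash equilibria.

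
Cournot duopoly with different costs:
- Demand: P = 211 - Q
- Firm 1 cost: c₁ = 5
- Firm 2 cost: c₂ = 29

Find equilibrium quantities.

q₁* = 76.67, q₂* = 52.67

Work:
Reaction: q₁ = (211 - 5 - q₂)/2
Reaction: q₂ = (211 - 29 - q₁)/2
Solve simultaneously:
q₁* = (211 - 2×5 + 29)/3 = 76.67
q₂* = (211 - 2×29 + 5)/3 = 52.67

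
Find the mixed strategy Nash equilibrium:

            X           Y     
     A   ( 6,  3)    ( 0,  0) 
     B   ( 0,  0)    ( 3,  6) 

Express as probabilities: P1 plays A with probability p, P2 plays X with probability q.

p = 0.6667, q = 0.3333

Work:
Find probabilities that make opponent indifferent:
P2 chooses q to make P1 indifferent between A and B
P1 chooses p to make P2 indifferent between X and Y
Mixed NE: P1 plays (A: 0.6667, B: 0.3333), P2 plays (X: 0.3333, Y: 0.6667)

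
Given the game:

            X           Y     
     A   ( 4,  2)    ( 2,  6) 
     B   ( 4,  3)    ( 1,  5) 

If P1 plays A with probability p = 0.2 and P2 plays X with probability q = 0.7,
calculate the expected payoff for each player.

E[P1] = 3.16, E[P2] = 3.52

Work:
E[P1] = p·q·π₁(A,X) + p·(1-q)·π₁(A,Y) + (1-p)·q·π₁(B,X) + (1-p)·(1-q)·π₁(B,Y)
= 0.2·0.7·4 + 0.2·0.3·2 + 0.8·0.7·4 + 0.8·0.3·1
= 3.16

E[P2] = 3.52 (similar calculation)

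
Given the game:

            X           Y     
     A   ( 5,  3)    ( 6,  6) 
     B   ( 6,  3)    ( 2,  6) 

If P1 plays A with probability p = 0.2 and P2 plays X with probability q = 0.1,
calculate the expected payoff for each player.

E[P1] = 3.1, E[P2] = 5.7

Work:
E[P1] = p·q·π₁(A,X) + p·(1-q)·π₁(A,Y) + (1-p)·q·π₁(B,X) + (1-p)·(1-q)·π₁(B,Y)
= 0.2·0.1·5 + 0.2·0.9·6 + 0.8·0.1·6 + 0.8·0.9·2
= 3.1

E[P2] = 5.7 (similar calculation)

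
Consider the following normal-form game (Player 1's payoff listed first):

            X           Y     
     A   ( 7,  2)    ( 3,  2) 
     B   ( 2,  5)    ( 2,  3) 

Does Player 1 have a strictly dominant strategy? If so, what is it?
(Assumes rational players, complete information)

Yes, Player 1's strictly dominant strategy is A

Work:
A strategy strictly dominates another if it gives a strictly higher payoff against every opponent action. Compare each pair of P1's strategies column-by-column:
  A vs B: [7 vs 2, 3 vs 2] → A strictly dominates B
  B vs A: [2 vs 7, 2 vs 3] → B does not strictly dominate A (column X: 2 ≤ 7)
A strictly dominates every other strategy → strictly dominant.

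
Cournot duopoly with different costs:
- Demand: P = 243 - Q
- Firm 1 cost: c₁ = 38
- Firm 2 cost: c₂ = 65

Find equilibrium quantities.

q₁* = 77.33, q₂* = 50.33

Work:
Reaction: q₁ = (243 - 38 - q₂)/2
Reaction: q₂ = (243 - 65 - q₁)/2
Solve simultaneously:
q₁* = (243 - 2×38 + 65)/3 = 77.33
q₂* = (243 - 2×65 + 38)/3 = 50.33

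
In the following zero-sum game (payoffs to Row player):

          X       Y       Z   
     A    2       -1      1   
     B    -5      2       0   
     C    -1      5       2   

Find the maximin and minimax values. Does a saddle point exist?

Maximin = -1, Minimax = 2, Saddle: False

Work:
Row minimums: [-1, -5, -1] → maximin = -1
Column maximums: [2, 5, 2] → minimax = 2
No saddle point (maximin ≠ minimax). Mixed strategy needed.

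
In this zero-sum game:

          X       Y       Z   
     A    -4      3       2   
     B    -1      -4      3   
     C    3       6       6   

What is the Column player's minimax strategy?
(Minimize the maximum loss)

Column should play X, value = 3

Work:
Column player minimizes Row's maximum payoff:
Column X: max payoff to Row = 3
Column Y: max payoff to Row = 6
Column Z: max payoff to Row = 6
Minimum is 3, achieved by column X.
Minimax strategy: X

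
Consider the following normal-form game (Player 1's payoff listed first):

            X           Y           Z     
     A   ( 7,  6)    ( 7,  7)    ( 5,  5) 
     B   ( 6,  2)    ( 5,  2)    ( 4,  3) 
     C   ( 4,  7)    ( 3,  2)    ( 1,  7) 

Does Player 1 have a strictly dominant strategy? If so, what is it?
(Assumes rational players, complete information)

Yes, Player 1's strictly dominant strategy is A

Work:
A strategy strictly dominates another if it gives a strictly higher payoff against every opponent action. Compare each pair of P1's strategies column-by-column:
  A vs B: [7 vs 6, 7 vs 5, 5 vs 4] → A strictly dominates B
  A vs C: [7 vs 4, 7 vs 3, 5 vs 1] → A strictly dominates C
  B vs A: [6 vs 7, 5 vs 7, 4 vs 5] → B does not strictly dominate A (column X: 6 ≤ 7)
  B vs C: [6 vs 4, 5 vs 3, 4 vs 1] → B strictly dominates C
  C vs A: [4 vs 7, 3 vs 7, 1 vs 5] → C does not strictly dominate A (column X: 4 ≤ 7)
  C vs B: [4 vs 6, 3 vs 5, 1 vs 4] → C does not strictly dominate B (column X: 4 ≤ 6)
A strictly dominates every other strategy → strictly dominant.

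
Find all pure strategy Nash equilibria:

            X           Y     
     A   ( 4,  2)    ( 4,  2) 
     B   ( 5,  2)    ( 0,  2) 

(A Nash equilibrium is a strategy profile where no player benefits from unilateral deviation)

Nash equilibrium: (A, Y), (B, X)

Work:
Best responses:
  P1 vs X: payoffs [4, 5] → best response B (payoff 5)
  P1 vs Y: payoffs [4, 0] → best response A (payoff 4)
  P2 vs A: payoffs [2, 2] → best response X/Y (payoff 2)
  P2 vs B: payoffs [2, 2] → best response X/Y (payoff 2)
Mutual best responses: (A,Y), (B,X) → Nash equilibria.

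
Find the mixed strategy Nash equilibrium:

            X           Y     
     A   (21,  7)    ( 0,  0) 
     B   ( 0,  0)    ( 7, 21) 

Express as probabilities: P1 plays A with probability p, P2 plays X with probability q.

p = 0.75, q = 0.25

Work:
Find probabilities that make opponent indifferent:
P2 chooses q to make P1 indifferent between A and B
P1 chooses p to make P2 indifferent between X and Y
Mixed NE: P1 plays (A: 0.75, B: 0.25), P2 plays (X: 0.25, Y: 0.75)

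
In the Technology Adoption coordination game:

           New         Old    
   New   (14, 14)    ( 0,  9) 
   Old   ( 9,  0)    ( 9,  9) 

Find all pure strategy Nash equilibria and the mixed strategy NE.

Pure NE: (New, New) and (Old, Old); Mixed NE: p = 0.6429, q = 0.6429

Work:
Check pure NE:
(New, New): (14, 14) - no unilateral deviation beneficial
(Old, Old): (9, 9) - no unilateral deviation beneficial
Mixed NE: P1 plays New with p = 0.6429, P2 plays New with q = 0.6429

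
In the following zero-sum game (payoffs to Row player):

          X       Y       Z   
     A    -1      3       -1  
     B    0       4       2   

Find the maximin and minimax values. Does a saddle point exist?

Maximin = 0, Minimax = 0, Saddle: True

Work:
Row minimums: [-1, 0] → maximin = 0
Column maximums: [0, 4, 2] → minimax = 0
Saddle point exists! Game value = 0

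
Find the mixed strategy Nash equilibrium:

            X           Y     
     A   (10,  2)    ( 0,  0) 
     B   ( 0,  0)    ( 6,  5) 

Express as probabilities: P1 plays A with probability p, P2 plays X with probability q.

p = 0.7143, q = 0.375

Work:
Find probabilities that make opponent indifferent:
P2 chooses q to make P1 indifferent between A and B
P1 chooses p to make P2 indifferent between X and Y
Mixed NE: P1 plays (A: 0.7143, B: 0.2857), P2 plays (X: 0.375, Y: 0.625)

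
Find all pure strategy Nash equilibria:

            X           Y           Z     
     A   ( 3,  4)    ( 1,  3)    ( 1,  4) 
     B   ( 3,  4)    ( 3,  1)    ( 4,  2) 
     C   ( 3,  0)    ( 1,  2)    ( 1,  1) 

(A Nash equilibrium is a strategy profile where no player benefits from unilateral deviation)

Nash equilibrium: (A, X), (B, X)

Work:
Best responses:
  P1 vs X: payoffs [3, 3, 3] → best response A/B/C (payoff 3)
  P1 vs Y: payoffs [1, 3, 1] → best response B (payoff 3)
  P1 vs Z: payoffs [1, 4, 1] → best response B (payoff 4)
  P2 vs A: payoffs [4, 3, 4] → best response X/Z (payoff 4)
  P2 vs B: payoffs [4, 1, 2] → best response X (payoff 4)
  P2 vs C: payoffs [0, 2, 1] → best response Y (payoff 2)
Mutual best responses: (A,X), (B,X) → Nash equilibria.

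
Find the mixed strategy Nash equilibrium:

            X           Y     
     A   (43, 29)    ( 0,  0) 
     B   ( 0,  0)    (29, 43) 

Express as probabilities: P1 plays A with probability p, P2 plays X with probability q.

p = 0.5972, q = 0.4028

Work:
Find probabilities that make opponent indifferent:
P2 chooses q to make P1 indifferent between A and B
P1 chooses p to make P2 indifferent between X and Y
Mixed NE: P1 plays (A: 0.5972, B: 0.4028), P2 plays (X: 0.4028, Y: 0.5972)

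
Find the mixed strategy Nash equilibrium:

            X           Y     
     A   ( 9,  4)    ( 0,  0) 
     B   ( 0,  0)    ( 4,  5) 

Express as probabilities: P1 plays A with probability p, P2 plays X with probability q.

p = 0.5556, q = 0.3077

Work:
Find probabilities that make opponent indifferent:
P2 chooses q to make P1 indifferent between A and B
P1 chooses p to make P2 indifferent between X and Y
Mixed NE: P1 plays (A: 0.5556, B: 0.4444), P2 plays (X: 0.3077, Y: 0.6923)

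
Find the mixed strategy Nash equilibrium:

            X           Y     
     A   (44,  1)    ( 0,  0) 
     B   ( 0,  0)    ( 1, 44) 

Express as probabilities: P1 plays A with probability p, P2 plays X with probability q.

p = 0.9778, q = 0.0222

Work:
Find probabilities that make opponent indifferent:
P2 chooses q to make P1 indifferent between A and B
P1 chooses p to make P2 indifferent between X and Y
Mixed NE: P1 plays (A: 0.9778, B: 0.0222), P2 plays (X: 0.0222, Y: 0.9778)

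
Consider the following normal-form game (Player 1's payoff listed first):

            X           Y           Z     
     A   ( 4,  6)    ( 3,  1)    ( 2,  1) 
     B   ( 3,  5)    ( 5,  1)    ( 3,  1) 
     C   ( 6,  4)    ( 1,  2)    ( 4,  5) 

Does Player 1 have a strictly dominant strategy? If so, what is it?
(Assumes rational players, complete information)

No strictly dominant strategy exists for Player 1

Work:
A strategy strictly dominates another if it gives a strictly higher payoff against every opponent action. Compare each pair of P1's strategies column-by-column:
  A vs B: [4 vs 3, 3 vs 5, 2 vs 3] → A does not strictly dominate B (column Y: 3 ≤ 5)
  A vs C: [4 vs 6, 3 vs 1, 2 vs 4] → A does not strictly dominate C (column X: 4 ≤ 6)
  B vs A: [3 vs 4, 5 vs 3, 3 vs 2] → B does not strictly dominate A (column X: 3 ≤ 4)
  B vs C: [3 vs 6, 5 vs 1, 3 vs 4] → B does not strictly dominate C (column X: 3 ≤ 6)
  C vs A: [6 vs 4, 1 vs 3, 4 vs 2] → C does not strictly dominate A (column Y: 1 ≤ 3)
  C vs B: [6 vs 3, 1 vs 5, 4 vs 3] → C does not strictly dominate B (column Y: 1 ≤ 5)
No single strategy strictly dominates all others → no strictly dominant strategy.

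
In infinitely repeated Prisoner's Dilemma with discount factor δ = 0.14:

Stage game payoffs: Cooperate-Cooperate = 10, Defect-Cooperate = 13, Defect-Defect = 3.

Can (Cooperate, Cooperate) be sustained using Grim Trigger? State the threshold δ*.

δ* = 0.3; since δ = 0.14 < 0.3, cooperation cannot be sustained

Work:
For Grim Trigger:
Cooperate forever: 10/(1-δ)
Defect then punished: 13 + 3·δ/(1-δ)
Need: 10/(1-δ) ≥ 13 + 3·δ/(1-δ)
Solving: δ ≥ (T-R)/(T-P) = (13-10)/(13-3) = 0.3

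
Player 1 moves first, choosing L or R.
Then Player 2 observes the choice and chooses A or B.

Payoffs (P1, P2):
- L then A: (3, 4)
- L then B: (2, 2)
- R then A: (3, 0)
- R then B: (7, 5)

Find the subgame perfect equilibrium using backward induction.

P1 plays R, P2 plays A after L and B after R; Payoff (7, 5)

Work:
Backward induction:
After L: P2 chooses A → P1 gets 3
After R: P2 chooses B → P1 gets 7
P1 chooses R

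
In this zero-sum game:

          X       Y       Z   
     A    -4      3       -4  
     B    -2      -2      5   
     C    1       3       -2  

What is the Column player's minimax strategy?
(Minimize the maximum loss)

Column should play X, value = 1

Work:
Column player minimizes Row's maximum payoff:
Column X: max payoff to Row = 1
Column Y: max payoff to Row = 3
Column Z: max payoff to Row = 5
Minimum is 1, achieved by column X.
Minimax strategy: X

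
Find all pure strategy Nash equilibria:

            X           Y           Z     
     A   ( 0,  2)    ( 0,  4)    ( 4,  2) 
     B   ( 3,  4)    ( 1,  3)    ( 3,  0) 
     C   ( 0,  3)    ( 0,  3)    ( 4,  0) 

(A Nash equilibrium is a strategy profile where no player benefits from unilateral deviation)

Nash equilibrium: (B, X)

Work:
Best responses:
  P1 vs X: payoffs [0, 3, 0] → best response B (payoff 3)
  P1 vs Y: payoffs [0, 1, 0] → best response B (payoff 1)
  P1 vs Z: payoffs [4, 3, 4] → best response A/C (payoff 4)
  P2 vs A: payoffs [2, 4, 2] → best response Y (payoff 4)
  P2 vs B: payoffs [4, 3, 0] → best response X (payoff 4)
  P2 vs C: payoffs [3, 3, 0] → best response X/Y (payoff 3)
Mutual best responses: (B,X) → Nash equilibria.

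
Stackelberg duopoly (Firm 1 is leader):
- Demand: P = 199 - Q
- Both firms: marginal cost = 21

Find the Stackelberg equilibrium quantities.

q₁* (leader) = 89.0, q₂* (follower) = 44.5

Work:
Follower's reaction: q₂ = (a - c - q₁)/2
Leader substitutes: π₁ = q₁·(a - q₁ - (a-c-q₁)/2 - c)
FOC: q₁* = (199 - 21)/2 = 89.00
Then: q₂* = (199 - 21 - 89.0)/2 = 44.50
Leader has first-mover advantage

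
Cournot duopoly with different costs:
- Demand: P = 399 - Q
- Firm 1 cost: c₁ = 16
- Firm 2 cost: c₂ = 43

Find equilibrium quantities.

q₁* = 136.67, q₂* = 109.67

Work:
Reaction: q₁ = (399 - 16 - q₂)/2
Reaction: q₂ = (399 - 43 - q₁)/2
Solve simultaneously:
q₁* = (399 - 2×16 + 43)/3 = 136.67
q₂* = (399 - 2×43 + 16)/3 = 109.67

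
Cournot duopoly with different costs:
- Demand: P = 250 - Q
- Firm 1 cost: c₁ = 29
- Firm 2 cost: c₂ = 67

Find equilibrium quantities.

q₁* = 86.33, q₂* = 48.33

Work:
Reaction: q₁ = (250 - 29 - q₂)/2
Reaction: q₂ = (250 - 67 - q₁)/2
Solve simultaneously:
q₁* = (250 - 2×29 + 67)/3 = 86.33
q₂* = (250 - 2×67 + 29)/3 = 48.33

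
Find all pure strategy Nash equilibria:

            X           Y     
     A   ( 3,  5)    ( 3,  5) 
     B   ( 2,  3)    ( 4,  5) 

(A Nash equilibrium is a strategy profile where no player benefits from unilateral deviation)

Nash equilibrium: (A, X), (B, Y)

Work:
Best responses:
  P1 vs X: payoffs [3, 2] → best response A (payoff 3)
  P1 vs Y: payoffs [3, 4] → best response B (payoff 4)
  P2 vs A: payoffs [5, 5] → best response X/Y (payoff 5)
  P2 vs B: payoffs [3, 5] → best response Y (payoff 5)
Mutual best responses: (A,X), (B,Y) → Nash equilibria.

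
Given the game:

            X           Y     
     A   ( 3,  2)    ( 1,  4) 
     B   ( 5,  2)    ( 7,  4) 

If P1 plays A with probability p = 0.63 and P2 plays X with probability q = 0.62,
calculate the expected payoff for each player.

E[P1] = 3.5424, E[P2] = 2.76

Work:
E[P1] = p·q·π₁(A,X) + p·(1-q)·π₁(A,Y) + (1-p)·q·π₁(B,X) + (1-p)·(1-q)·π₁(B,Y)
= 0.63·0.62·3 + 0.63·0.38·1 + 0.37·0.62·5 + 0.37·0.38·7
= 3.5424

E[P2] = 2.76 (similar calculation)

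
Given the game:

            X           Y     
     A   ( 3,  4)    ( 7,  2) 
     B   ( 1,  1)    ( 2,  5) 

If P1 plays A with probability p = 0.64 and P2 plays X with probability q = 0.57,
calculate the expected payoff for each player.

E[P1] = 3.5356, E[P2] = 2.9888

Work:
E[P1] = p·q·π₁(A,X) + p·(1-q)·π₁(A,Y) + (1-p)·q·π₁(B,X) + (1-p)·(1-q)·π₁(B,Y)
= 0.64·0.57·3 + 0.64·0.43·7 + 0.36·0.57·1 + 0.36·0.43·2
= 3.5356

E[P2] = 2.9888 (similar calculation)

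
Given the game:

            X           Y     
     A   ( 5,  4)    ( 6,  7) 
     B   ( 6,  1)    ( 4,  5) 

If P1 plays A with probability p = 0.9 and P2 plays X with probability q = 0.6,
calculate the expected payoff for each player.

E[P1] = 5.38, E[P2] = 4.94

Work:
E[P1] = p·q·π₁(A,X) + p·(1-q)·π₁(A,Y) + (1-p)·q·π₁(B,X) + (1-p)·(1-q)·π₁(B,Y)
= 0.9·0.6·5 + 0.9·0.4·6 + 0.1·0.6·6 + 0.1·0.4·4
= 5.38

E[P2] = 4.94 (similar calculation)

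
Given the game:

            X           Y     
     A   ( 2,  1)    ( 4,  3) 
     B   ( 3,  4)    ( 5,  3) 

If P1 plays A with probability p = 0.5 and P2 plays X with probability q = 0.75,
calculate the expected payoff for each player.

E[P1] = 3.0, E[P2] = 2.625

Work:
E[P1] = p·q·π₁(A,X) + p·(1-q)·π₁(A,Y) + (1-p)·q·π₁(B,X) + (1-p)·(1-q)·π₁(B,Y)
= 0.5·0.75·2 + 0.5·0.25·4 + 0.5·0.75·3 + 0.5·0.25·5
= 3.0

E[P2] = 2.625 (similar calculation)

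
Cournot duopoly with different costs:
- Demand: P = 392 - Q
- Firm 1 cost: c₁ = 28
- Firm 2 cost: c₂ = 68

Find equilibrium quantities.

q₁* = 134.67, q₂* = 94.67

Work:
Reaction: q₁ = (392 - 28 - q₂)/2
Reaction: q₂ = (392 - 68 - q₁)/2
Solve simultaneously:
q₁* = (392 - 2×28 + 68)/3 = 134.67
q₂* = (392 - 2×68 + 28)/3 = 94.67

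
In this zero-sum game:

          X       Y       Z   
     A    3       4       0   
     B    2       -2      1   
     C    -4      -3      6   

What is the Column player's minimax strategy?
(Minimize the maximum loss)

Column should play X, value = 3

Work:
Column player minimizes Row's maximum payoff:
Column X: max payoff to Row = 3
Column Y: max payoff to Row = 4
Column Z: max payoff to Row = 6
Minimum is 3, achieved by column X.
Minimax strategy: X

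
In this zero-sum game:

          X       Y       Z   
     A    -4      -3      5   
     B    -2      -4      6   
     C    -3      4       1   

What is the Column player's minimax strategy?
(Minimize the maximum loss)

Column should play X, value = -2

Work:
Column player minimizes Row's maximum payoff:
Column X: max payoff to Row = -2
Column Y: max payoff to Row = 4
Column Z: max payoff to Row = 6
Minimum is -2, achieved by column X.
Minimax strategy: X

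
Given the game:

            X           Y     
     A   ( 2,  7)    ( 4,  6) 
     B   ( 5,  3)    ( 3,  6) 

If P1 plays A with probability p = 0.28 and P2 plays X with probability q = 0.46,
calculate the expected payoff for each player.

E[P1] = 3.6848, E[P2] = 5.1352

Work:
E[P1] = p·q·π₁(A,X) + p·(1-q)·π₁(A,Y) + (1-p)·q·π₁(B,X) + (1-p)·(1-q)·π₁(B,Y)
= 0.28·0.46·2 + 0.28·0.54·4 + 0.72·0.46·5 + 0.72·0.54·3
= 3.6848

E[P2] = 5.1352 (similar calculation)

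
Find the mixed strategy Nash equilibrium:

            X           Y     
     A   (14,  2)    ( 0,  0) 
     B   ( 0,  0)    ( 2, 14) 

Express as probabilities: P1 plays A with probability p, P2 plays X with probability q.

p = 0.875, q = 0.125

Work:
Find probabilities that make opponent indifferent:
P2 chooses q to make P1 indifferent between A and B
P1 chooses p to make P2 indifferent between X and Y
Mixed NE: P1 plays (A: 0.875, B: 0.125), P2 plays (X: 0.125, Y: 0.875)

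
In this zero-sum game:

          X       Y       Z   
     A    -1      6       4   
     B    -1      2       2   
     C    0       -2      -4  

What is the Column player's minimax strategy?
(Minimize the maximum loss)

Column should play X, value = 0

Work:
Column player minimizes Row's maximum payoff:
Column X: max payoff to Row = 0
Column Y: max payoff to Row = 6
Column Z: max payoff to Row = 4
Minimum is 0, achieved by column X.
Minimax strategy: X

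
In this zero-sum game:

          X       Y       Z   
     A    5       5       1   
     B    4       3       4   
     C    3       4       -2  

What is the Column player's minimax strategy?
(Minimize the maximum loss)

Column should play Z, value = 4

Work:
Column player minimizes Row's maximum payoff:
Column X: max payoff to Row = 5
Column Y: max payoff to Row = 5
Column Z: max payoff to Row = 4
Minimum is 4, achieved by column Z.
Minimax strategy: Z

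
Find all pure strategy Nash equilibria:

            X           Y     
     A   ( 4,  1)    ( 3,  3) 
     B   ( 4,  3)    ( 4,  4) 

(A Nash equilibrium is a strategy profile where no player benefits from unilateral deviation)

Nash equilibrium: (B, Y)

Work:
Best responses:
  P1 vs X: payoffs [4, 4] → best response A/B (payoff 4)
  P1 vs Y: payoffs [3, 4] → best response B (payoff 4)
  P2 vs A: payoffs [1, 3] → best response Y (payoff 3)
  P2 vs B: payoffs [3, 4] → best response Y (payoff 4)
Mutual best responses: (B,Y) → Nash equilibria.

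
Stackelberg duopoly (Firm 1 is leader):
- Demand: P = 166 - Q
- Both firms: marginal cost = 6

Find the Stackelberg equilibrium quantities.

q₁* (leader) = 80.0, q₂* (follower) = 40.0

Work:
Follower's reaction: q₂ = (a - c - q₁)/2
Leader substitutes: π₁ = q₁·(a - q₁ - (a-c-q₁)/2 - c)
FOC: q₁* = (166 - 6)/2 = 80.00
Then: q₂* = (166 - 6 - 80.0)/2 = 40.00
Leader has first-mover advantage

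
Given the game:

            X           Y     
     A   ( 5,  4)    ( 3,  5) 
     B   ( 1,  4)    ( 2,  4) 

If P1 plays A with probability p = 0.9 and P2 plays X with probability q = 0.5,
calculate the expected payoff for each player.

E[P1] = 3.75, E[P2] = 4.45

Work:
E[P1] = p·q·π₁(A,X) + p·(1-q)·π₁(A,Y) + (1-p)·q·π₁(B,X) + (1-p)·(1-q)·π₁(B,Y)
= 0.9·0.5·5 + 0.9·0.5·3 + 0.1·0.5·1 + 0.1·0.5·2
= 3.75

E[P2] = 4.45 (similar calculation)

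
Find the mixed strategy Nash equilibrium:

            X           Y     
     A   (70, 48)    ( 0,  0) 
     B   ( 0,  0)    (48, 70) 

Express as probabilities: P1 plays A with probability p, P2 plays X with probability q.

p = 0.5932, q = 0.4068

Work:
Find probabilities that make opponent indifferent:
P2 chooses q to make P1 indifferent between A and B
P1 chooses p to make P2 indifferent between X and Y
Mixed NE: P1 plays (A: 0.5932, B: 0.4068), P2 plays (X: 0.4068, Y: 0.5932)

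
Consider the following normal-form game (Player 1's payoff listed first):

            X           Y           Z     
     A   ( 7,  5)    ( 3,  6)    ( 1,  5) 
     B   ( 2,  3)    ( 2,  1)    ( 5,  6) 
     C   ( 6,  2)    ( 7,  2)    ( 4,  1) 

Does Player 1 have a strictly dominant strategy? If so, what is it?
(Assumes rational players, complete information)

No strictly dominant strategy exists for Player 1

Work:
A strategy strictly dominates another if it gives a strictly higher payoff against every opponent action. Compare each pair of P1's strategies column-by-column:
  A vs B: [7 vs 2, 3 vs 2, 1 vs 5] → A does not strictly dominate B (column Z: 1 ≤ 5)
  A vs C: [7 vs 6, 3 vs 7, 1 vs 4] → A does not strictly dominate C (column Y: 3 ≤ 7)
  B vs A: [2 vs 7, 2 vs 3, 5 vs 1] → B does not strictly dominate A (column X: 2 ≤ 7)
  B vs C: [2 vs 6, 2 vs 7, 5 vs 4] → B does not strictly dominate C (column X: 2 ≤ 6)
  C vs A: [6 vs 7, 7 vs 3, 4 vs 1] → C does not strictly dominate A (column X: 6 ≤ 7)
  C vs B: [6 vs 2, 7 vs 2, 4 vs 5] → C does not strictly dominate B (column Z: 4 ≤ 5)
No single strategy strictly dominates all others → no strictly dominant strategy.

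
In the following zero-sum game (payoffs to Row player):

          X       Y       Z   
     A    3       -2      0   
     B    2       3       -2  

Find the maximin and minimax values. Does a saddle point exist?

Maximin = -2, Minimax = 0, Saddle: False

Work:
Row minimums: [-2, -2] → maximin = -2
Column maximums: [3, 3, 0] → minimax = 0
No saddle point (maximin ≠ minimax). Mixed strategy needed.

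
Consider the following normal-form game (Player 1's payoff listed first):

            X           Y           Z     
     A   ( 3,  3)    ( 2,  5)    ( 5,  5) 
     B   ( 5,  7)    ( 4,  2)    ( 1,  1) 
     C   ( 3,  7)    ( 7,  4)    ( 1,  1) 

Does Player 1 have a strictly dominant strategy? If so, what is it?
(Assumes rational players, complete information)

No strictly dominant strategy exists for Player 1

Work:
A strategy strictly dominates another if it gives a strictly higher payoff against every opponent action. Compare each pair of P1's strategies column-by-column:
  A vs B: [3 vs 5, 2 vs 4, 5 vs 1] → A does not strictly dominate B (column X: 3 ≤ 5)
  A vs C: [3 vs 3, 2 vs 7, 5 vs 1] → A does not strictly dominate C (column X: 3 ≤ 3)
  B vs A: [5 vs 3, 4 vs 2, 1 vs 5] → B does not strictly dominate A (column Z: 1 ≤ 5)
  B vs C: [5 vs 3, 4 vs 7, 1 vs 1] → B does not strictly dominate C (column Y: 4 ≤ 7)
  C vs A: [3 vs 3, 7 vs 2, 1 vs 5] → C does not strictly dominate A (column X: 3 ≤ 3)
  C vs B: [3 vs 5, 7 vs 4, 1 vs 1] → C does not strictly dominate B (column X: 3 ≤ 5)
No single strategy strictly dominates all others → no strictly dominant strategy.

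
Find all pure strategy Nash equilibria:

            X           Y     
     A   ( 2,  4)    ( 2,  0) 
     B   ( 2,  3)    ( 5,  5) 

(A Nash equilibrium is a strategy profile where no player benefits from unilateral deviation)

Nash equilibrium: (A, X), (B, Y)

Work:
Best responses:
  P1 vs X: payoffs [2, 2] → best response A/B (payoff 2)
  P1 vs Y: payoffs [2, 5] → best response B (payoff 5)
  P2 vs A: payoffs [4, 0] → best response X (payoff 4)
  P2 vs B: payoffs [3, 5] → best response Y (payoff 5)
Mutual best responses: (A,X), (B,Y) → Nash equilibria.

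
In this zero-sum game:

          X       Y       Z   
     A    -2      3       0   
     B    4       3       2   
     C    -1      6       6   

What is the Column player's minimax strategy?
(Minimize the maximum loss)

Column should play X, value = 4

Work:
Column player minimizes Row's maximum payoff:
Column X: max payoff to Row = 4
Column Y: max payoff to Row = 6
Column Z: max payoff to Row = 6
Minimum is 4, achieved by column X.
Minimax strategy: X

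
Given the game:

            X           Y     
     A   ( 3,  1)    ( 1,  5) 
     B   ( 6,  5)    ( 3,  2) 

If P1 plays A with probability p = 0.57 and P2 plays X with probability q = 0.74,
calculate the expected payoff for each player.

E[P1] = 3.6582, E[P2] = 2.9774

Work:
E[P1] = p·q·π₁(A,X) + p·(1-q)·π₁(A,Y) + (1-p)·q·π₁(B,X) + (1-p)·(1-q)·π₁(B,Y)
= 0.57·0.74·3 + 0.57·0.26·1 + 0.43·0.74·6 + 0.43·0.26·3
= 3.6582

E[P2] = 2.9774 (similar calculation)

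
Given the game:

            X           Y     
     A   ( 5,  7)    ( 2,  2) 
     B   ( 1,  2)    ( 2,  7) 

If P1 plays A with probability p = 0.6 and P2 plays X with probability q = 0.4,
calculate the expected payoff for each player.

E[P1] = 2.56, E[P2] = 4.4

Work:
E[P1] = p·q·π₁(A,X) + p·(1-q)·π₁(A,Y) + (1-p)·q·π₁(B,X) + (1-p)·(1-q)·π₁(B,Y)
= 0.6·0.4·5 + 0.6·0.6·2 + 0.4·0.4·1 + 0.4·0.6·2
= 2.56

E[P2] = 4.4 (similar calculation)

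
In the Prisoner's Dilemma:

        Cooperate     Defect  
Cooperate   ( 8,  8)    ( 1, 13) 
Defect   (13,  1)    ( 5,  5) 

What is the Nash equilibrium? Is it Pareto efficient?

(Defect, Defect) is NE; not Pareto efficient

Work:
Defect dominates Cooperate for both players:
If P2 cooperates: Defect (13) > Cooperate (8)
If P2 defects: Defect (5) > Cooperate (1)
NE: (Defect, Defect) with payoff (5, 5)
But (Cooperate, Cooperate) = (8, 8) Pareto dominates (5, 5)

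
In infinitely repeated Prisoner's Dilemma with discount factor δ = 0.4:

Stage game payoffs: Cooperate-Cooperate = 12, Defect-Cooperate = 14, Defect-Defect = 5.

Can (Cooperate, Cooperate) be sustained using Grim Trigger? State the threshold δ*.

δ* = 0.2222; since δ = 0.4 ≥ 0.2222, cooperation can be sustained

Work:
For Grim Trigger:
Cooperate forever: 12/(1-δ)
Defect then punished: 14 + 5·δ/(1-δ)
Need: 12/(1-δ) ≥ 14 + 5·δ/(1-δ)
Solving: δ ≥ (T-R)/(T-P) = (14-12)/(14-5) = 0.2222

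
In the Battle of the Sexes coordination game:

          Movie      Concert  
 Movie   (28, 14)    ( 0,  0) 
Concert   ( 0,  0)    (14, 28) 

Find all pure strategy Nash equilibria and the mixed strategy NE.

Pure NE: (Movie, Movie) and (Concert, Concert); Mixed NE: p = 0.6667, q = 0.3333

Work:
Check pure NE:
(Movie, Movie): (28, 14) - no unilateral deviation beneficial
(Concert, Concert): (14, 28) - no unilateral deviation beneficial
Mixed NE: P1 plays Movie with p = 0.6667, P2 plays Movie with q = 0.3333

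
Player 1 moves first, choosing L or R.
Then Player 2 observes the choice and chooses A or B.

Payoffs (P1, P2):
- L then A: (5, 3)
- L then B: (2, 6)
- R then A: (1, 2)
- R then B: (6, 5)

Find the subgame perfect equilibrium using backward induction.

P1 plays R, P2 plays B after L and B after R; Payoff (6, 5)

Work:
Backward induction:
After L: P2 chooses B → P1 gets 2
After R: P2 chooses B → P1 gets 6
P1 chooses R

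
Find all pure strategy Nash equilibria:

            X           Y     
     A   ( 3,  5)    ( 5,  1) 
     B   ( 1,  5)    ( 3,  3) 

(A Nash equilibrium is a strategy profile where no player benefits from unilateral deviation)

Nash equilibrium: (A, X)

Work:
Best responses:
  P1 vs X: payoffs [3, 1] → best response A (payoff 3)
  P1 vs Y: payoffs [5, 3] → best response A (payoff 5)
  P2 vs A: payoffs [5, 1] → best response X (payoff 5)
  P2 vs B: payoffs [5, 3] → best response X (payoff 5)
Mutual best responses: (A,X) → Nash equilibria.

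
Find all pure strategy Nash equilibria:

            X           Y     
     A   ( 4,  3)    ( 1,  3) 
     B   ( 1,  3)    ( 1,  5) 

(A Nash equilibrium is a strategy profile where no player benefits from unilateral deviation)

Nash equilibrium: (A, X), (A, Y), (B, Y)

Work:
Best responses:
  P1 vs X: payoffs [4, 1] → best response A (payoff 4)
  P1 vs Y: payoffs [1, 1] → best response A/B (payoff 1)
  P2 vs A: payoffs [3, 3] → best response X/Y (payoff 3)
  P2 vs B: payoffs [3, 5] → best response Y (payoff 5)
Mutual best responses: (A,X), (A,Y), (B,Y) → Nash equilibria.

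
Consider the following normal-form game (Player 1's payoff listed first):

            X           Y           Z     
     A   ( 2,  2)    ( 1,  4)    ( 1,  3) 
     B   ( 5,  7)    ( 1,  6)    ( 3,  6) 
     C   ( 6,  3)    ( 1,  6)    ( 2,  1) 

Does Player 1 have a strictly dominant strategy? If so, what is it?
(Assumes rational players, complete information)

No strictly dominant strategy exists for Player 1

Work:
A strategy strictly dominates another if it gives a strictly higher payoff against every opponent action. Compare each pair of P1's strategies column-by-column:
  A vs B: [2 vs 5, 1 vs 1, 1 vs 3] → A does not strictly dominate B (column X: 2 ≤ 5)
  A vs C: [2 vs 6, 1 vs 1, 1 vs 2] → A does not strictly dominate C (column X: 2 ≤ 6)
  B vs A: [5 vs 2, 1 vs 1, 3 vs 1] → B does not strictly dominate A (column Y: 1 ≤ 1)
  B vs C: [5 vs 6, 1 vs 1, 3 vs 2] → B does not strictly dominate C (column X: 5 ≤ 6)
  C vs A: [6 vs 2, 1 vs 1, 2 vs 1] → C does not strictly dominate A (column Y: 1 ≤ 1)
  C vs B: [6 vs 5, 1 vs 1, 2 vs 3] → C does not strictly dominate B (column Y: 1 ≤ 1)
No single strategy strictly dominates all others → no strictly dominant strategy.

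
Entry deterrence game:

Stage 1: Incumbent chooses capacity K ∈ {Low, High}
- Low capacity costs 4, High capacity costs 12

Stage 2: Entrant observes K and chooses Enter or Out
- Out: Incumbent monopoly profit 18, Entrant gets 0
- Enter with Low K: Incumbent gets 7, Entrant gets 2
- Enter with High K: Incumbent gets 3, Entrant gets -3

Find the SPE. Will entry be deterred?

SPE: (High, Enter|Low, Out|High); Entry deterred. Incumbent net profit = 6

Work:
After Low K: Entrant enters (2 > 0)
After High K: Entrant stays out (-3 < 0)
Incumbent: Low → 7−4=3, High → 18−12=6
Incumbent chooses High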